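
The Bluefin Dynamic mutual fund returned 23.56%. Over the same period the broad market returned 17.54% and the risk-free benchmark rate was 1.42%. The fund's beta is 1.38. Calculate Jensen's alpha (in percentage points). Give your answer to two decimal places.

-0.11

CAPM expected return = Rf + β(Rm − Rf) = 1.42% + 1.38 × (17.54% − 1.42%) = 1.42 + 1.38 × 16.12 = 23.6656%
Jensen's α = Rp − E[R] = 23.56% − 23.6656% = -0.1056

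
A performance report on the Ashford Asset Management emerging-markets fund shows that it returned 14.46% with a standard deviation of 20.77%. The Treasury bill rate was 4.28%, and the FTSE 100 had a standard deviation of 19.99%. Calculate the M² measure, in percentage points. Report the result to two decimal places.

14.08

Sharpe = (Rp − Rf) / σp = (14.46% − 4.28%) / 20.77% = 0.4901
M² = Rf + Sharpe × σm = 4.28% + 0.4901 × 19.99% = 14.0771%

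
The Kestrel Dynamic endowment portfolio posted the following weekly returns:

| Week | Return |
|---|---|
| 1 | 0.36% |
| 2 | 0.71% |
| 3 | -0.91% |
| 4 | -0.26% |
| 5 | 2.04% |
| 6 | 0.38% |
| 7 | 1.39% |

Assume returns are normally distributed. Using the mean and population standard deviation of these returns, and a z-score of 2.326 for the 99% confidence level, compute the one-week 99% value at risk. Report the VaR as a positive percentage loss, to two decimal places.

1.59

Mean return r̄ = 3.710 / 7 = 0.5300%
Σ(r − r̄)² = 5.8012; population σ = √(5.8012/7) = 0.9104%
VaR = −(r̄ − z·σ) = −(0.5300 − 2.326 × 0.9104) = −(-1.5876) = 1.5876%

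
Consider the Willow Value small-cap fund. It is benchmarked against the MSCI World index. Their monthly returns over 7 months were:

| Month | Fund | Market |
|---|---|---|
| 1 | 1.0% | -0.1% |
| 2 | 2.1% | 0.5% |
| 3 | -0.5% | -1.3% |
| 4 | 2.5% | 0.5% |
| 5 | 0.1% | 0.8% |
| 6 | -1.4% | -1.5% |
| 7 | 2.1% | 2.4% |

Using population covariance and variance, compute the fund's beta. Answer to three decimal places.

0.846

r̄p = 0.8429%,  r̄m = 0.1857%
Cov = Σ(rp − r̄p)(rm − r̄m) / 7 = 1.2820
Var(rm) = Σ(rm − r̄m)² / 7 = 1.5155
β = Cov / Var = 1.2820 / 1.5155 = 0.8459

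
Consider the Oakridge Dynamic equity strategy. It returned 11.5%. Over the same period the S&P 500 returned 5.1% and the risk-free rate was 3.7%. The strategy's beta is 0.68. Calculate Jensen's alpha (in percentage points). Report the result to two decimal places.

CAPM expected return = Rf + β(Rm − Rf) = 3.7% + 0.68 × (5.1% − 3.7%) = 3.7 + 0.68 × 1.40 = 4.6520%
Jensen's α = Rp − E[R] = 11.5% − 4.6520% = 6.8480

6.85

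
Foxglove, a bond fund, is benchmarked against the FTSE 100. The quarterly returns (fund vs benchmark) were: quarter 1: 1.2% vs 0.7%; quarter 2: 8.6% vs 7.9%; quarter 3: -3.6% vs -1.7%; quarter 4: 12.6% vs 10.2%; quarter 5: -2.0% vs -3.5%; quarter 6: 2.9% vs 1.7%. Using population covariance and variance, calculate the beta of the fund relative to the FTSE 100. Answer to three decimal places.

r̄p = 3.2833%,  r̄m = 2.5500%
Cov = Σ(rp − r̄p)(rm − r̄m) / 6 = 27.5192
Var(rm) = Σ(rm − r̄m)² / 6 = 24.3258
β = Cov / Var = 27.5192 / 24.3258 = 1.1313

1.131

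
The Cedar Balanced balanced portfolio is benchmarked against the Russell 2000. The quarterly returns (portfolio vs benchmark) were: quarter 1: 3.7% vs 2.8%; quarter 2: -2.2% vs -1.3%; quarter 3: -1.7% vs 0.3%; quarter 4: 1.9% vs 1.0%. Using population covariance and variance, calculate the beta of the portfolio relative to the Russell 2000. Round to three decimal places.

r̄p = 0.4250%,  r̄m = 0.7000%
Cov = Σ(rp − r̄p)(rm − r̄m) / 4 = 3.3550
Var(rm) = Σ(rm − r̄m)² / 4 = 2.1650
β = Cov / Var = 3.3550 / 2.1650 = 1.5497

1.550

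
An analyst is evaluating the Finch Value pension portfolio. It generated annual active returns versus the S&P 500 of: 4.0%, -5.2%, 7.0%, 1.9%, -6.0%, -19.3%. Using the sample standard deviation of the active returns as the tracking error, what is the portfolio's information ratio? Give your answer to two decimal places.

-0.31

μ = (4 − 5.2 + 7 + 1.9 − 6 − 19.3) / 6 = -2.9333%
Sample σ = √[Σ(r − μ)² / 5] = √[452.5133 / 5] = √90.5027 = 9.5133%
IR = μ / tracking error = -2.9333 / 9.5133 = -0.3083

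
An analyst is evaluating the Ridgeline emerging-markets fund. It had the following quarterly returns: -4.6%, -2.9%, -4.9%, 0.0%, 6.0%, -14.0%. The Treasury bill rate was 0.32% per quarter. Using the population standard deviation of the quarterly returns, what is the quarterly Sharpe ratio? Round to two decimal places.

Mean return μ = -20.40 / 6 = -3.4000%
Population std dev = √[216.2200 / 6] = 6.0031%
Sharpe = (μ − rf) / σ = (-3.4000 − 0.32) / 6.0031 = -3.7200 / 6.0031 = -0.6197

-0.62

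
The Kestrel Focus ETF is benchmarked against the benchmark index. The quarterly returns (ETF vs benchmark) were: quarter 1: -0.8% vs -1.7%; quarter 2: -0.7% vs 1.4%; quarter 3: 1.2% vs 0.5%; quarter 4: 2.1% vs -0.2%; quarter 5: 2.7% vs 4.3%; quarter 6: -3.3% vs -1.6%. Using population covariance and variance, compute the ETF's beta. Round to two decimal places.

0.68

r̄p = 0.2000%,  r̄m = 0.4500%
Cov = Σ(rp − r̄p)(rm − r̄m) / 6 = 2.8183
Var(rm) = Σ(rm − r̄m)² / 6 = 4.1625
β = Cov / Var = 2.8183 / 4.1625 = 0.6771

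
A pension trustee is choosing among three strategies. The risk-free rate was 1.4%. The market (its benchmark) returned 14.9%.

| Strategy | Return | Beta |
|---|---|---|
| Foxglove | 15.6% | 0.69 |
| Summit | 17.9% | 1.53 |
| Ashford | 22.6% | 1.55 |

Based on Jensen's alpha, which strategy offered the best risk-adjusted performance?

Foxglove

Foxglove: α = 15.6% − [1.4% + 0.69 × (14.9% − 1.4%)] = 4.885
Summit: α = 17.9% − [1.4% + 1.53 × (14.9% − 1.4%)] = -4.155
Ashford: α = 22.6% − [1.4% + 1.55 × (14.9% − 1.4%)] = 0.275
Highest: Foxglove (4.885).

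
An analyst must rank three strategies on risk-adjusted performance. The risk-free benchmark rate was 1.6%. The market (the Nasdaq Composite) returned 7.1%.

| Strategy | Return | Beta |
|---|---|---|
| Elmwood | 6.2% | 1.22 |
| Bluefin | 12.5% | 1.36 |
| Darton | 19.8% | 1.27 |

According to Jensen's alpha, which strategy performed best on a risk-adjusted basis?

Darton

Elmwood: α = 6.2% − [1.6% + 1.22 × (7.1% − 1.6%)] = -2.110
Bluefin: α = 12.5% − [1.6% + 1.36 × (7.1% − 1.6%)] = 3.420
Darton: α = 19.8% − [1.6% + 1.27 × (7.1% − 1.6%)] = 11.215
Highest: Darton (11.215).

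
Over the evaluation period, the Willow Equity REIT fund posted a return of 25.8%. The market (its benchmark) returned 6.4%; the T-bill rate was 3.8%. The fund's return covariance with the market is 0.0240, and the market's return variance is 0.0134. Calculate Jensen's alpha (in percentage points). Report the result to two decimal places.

β = Cov / Var = 0.0240 / 0.0134 = 1.7910
E[R] = Rf + β(Rm − Rf) = 3.8% + 1.7910 × (6.4% − 3.8%) = 8.4566%
α = Rp − E[R] = 25.8% − 8.4566% = 17.3434

17.34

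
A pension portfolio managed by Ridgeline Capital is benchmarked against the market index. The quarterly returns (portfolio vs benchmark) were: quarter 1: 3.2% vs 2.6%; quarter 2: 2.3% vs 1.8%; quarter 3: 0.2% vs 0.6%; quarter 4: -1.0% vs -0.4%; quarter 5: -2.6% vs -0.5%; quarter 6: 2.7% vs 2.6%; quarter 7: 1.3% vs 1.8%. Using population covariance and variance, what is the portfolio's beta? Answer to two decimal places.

1.55

r̄p = 0.8714%,  r̄m = 1.2143%
Cov = Σ(rp − r̄p)(rm − r̄m) / 7 = 2.3190
Var(rm) = Σ(rm − r̄m)² / 7 = 1.4927
β = Cov / Var = 2.3190 / 1.4927 = 1.5536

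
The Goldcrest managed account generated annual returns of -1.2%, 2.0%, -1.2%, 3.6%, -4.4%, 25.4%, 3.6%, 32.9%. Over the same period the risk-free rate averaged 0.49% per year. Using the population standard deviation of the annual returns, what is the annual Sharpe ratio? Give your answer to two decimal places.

Mean return r̄ = 60.70 / 8 = 7.5875%
Σ(r − r̄)² = (-1.2 − 7.5875)² + (2 − 7.5875)² + … = 1319.1688
σ = √[1319.1688 / 8] = 12.8412%
Sharpe = (r̄ − rf) / σ = (7.5875 − 0.49) / 12.8412 = 7.0975 / 12.8412 = 0.5527

0.55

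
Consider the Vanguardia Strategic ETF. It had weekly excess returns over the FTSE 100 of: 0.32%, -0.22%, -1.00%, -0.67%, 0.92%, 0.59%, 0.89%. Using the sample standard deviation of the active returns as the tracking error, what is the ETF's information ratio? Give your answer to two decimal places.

r̄ = (0.32 − 0.22 − 1 − 0.67 + 0.92 + 0.59 + 0.89) / 7 = 0.830 / 7 = 0.1186%
Sample std dev = √[3.4879 / 6] = 0.7624%
IR = r̄ / tracking error = 0.1186 / 0.7624 = 0.1556

0.16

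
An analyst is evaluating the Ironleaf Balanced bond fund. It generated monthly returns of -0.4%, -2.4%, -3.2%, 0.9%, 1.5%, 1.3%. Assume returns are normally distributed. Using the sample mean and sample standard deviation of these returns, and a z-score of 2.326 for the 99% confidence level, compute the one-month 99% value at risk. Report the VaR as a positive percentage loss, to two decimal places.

r̄ = (-0.4 − 2.4 − 3.2 + 0.9 + 1.5 + 1.3) / 6 = -2.30 / 6 = -0.3833%
Sample σ = √[Σ(r − r̄)² / 5] = √[20.0283 / 5] = √4.0057 = 2.0014%
VaR = −(r̄ − z·σ) = −(-0.3833 − 2.326 × 2.0014) = −(-5.0386) = 5.0386%

5.04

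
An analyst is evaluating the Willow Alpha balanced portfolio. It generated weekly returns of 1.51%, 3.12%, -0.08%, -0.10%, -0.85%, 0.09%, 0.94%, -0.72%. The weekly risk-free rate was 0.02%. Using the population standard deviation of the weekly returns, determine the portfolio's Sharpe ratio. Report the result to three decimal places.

0.379

Mean return μ = 3.910 / 8 = 0.4888%
Population σ = √[Σ(r − μ)² / 8] = √[12.2525 / 8] = √1.5316 = 1.2376%
Sharpe = (μ − rf) / σ = (0.4888 − 0.02) / 1.2376 = 0.4688 / 1.2376 = 0.3788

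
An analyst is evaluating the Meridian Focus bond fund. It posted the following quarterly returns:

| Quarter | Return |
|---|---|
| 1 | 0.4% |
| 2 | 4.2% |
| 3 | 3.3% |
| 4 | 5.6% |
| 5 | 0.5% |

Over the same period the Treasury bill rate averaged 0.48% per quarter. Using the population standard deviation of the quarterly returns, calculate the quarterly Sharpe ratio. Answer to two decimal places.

r̄ = (0.4 + 4.2 + 3.3 + 5.6 + 0.5) / 5 = 2.8000%
Σ(r − r̄)² = 21.1000; population σ = √(21.1000/5) = 2.0543%
Sharpe = (r̄ − rf) / σ = (2.8000 − 0.48) / 2.0543 = 2.3200 / 2.0543 = 1.1293

1.13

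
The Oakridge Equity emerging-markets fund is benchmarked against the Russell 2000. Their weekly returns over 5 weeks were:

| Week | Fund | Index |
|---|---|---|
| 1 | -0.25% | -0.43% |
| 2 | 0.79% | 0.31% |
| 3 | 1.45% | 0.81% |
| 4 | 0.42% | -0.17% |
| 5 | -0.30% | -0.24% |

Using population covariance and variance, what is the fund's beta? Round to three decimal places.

r̄p = 0.4220%,  r̄m = 0.0560%
Cov = Σ(rp − r̄p)(rm − r̄m) / 5 = 0.2819
Var(rm) = Σ(rm − r̄m)² / 5 = 0.2016
β = Cov / Var = 0.2819 / 0.2016 = 1.3983

1.398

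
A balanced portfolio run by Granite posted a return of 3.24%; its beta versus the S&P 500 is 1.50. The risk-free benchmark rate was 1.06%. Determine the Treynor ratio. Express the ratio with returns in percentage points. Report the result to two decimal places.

1.45

Treynor = (Rp − Rf) / β = (3.24% − 1.06%) / 1.50 = 2.18 / 1.50 = 1.4533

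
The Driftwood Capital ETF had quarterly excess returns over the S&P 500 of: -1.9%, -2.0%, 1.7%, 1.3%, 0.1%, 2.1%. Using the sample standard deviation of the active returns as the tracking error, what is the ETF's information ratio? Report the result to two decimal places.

Mean return r̄ = 1.30 / 6 = 0.2167%
Σ(r − r̄)² = (-1.9 − 0.2167)² + (-2 − 0.2167)² + (1.7 − 0.2167)² + … = 16.3283
sample σ = √(16.3283 / 5) = √3.2657 = 1.8071%
IR = r̄ / tracking error = 0.2167 / 1.8071 = 0.1199

0.12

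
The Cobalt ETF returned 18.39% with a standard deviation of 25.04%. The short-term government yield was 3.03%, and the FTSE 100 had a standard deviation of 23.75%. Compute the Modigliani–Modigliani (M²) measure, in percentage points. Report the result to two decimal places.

17.60

Sharpe = (Rp − Rf) / σp = (18.39% − 3.03%) / 25.04% = 0.6134
M² = Rf + Sharpe × σm = 3.03% + 0.6134 × 23.75% = 17.5983%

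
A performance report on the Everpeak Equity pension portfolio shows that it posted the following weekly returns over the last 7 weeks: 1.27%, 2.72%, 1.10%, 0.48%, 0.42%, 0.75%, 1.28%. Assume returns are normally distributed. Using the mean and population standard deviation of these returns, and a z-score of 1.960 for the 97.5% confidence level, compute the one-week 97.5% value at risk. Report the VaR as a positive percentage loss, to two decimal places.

r̄ = (1.27 + 2.72 + 1.1 + 0.48 + 0.42 + 0.75 + 1.28) / 7 = 1.1457%
Σ(r − r̄)² = 3.6404; population σ = √(3.6404/7) = 0.7211%
VaR = −(r̄ − z·σ) = −(1.1457 − 1.960 × 0.7211) = −(-0.2677) = 0.2677%

0.27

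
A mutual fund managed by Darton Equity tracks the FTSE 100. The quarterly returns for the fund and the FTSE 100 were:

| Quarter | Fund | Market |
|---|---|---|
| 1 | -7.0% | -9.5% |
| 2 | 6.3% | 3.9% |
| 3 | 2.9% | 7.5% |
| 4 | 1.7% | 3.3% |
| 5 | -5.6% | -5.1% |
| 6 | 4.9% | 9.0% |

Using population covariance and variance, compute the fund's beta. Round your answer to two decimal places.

0.70

r̄p = 0.5333%,  r̄m = 1.5167%
Cov = Σ(rp − r̄p)(rm − r̄m) / 6 = 31.0394
Var(rm) = Σ(rm − r̄m)² / 6 = 44.3014
β = Cov / Var = 31.0394 / 44.3014 = 0.7006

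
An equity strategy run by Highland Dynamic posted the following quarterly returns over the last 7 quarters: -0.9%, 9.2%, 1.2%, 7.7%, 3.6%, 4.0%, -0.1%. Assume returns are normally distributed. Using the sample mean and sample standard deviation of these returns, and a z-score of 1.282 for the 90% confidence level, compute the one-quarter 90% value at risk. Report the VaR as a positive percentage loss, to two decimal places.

r̄ = (-0.9 + 9.2 + 1.2 + 7.7 + 3.6 + 4 − 0.1) / 7 = 3.5286%
Σ(r − r̄)² = 87.9943; sample σ = √(87.9943/6) = 3.8296%
VaR = −(r̄ − z·σ) = −(3.5286 − 1.282 × 3.8296) = −(-1.3809) = 1.3809%

1.38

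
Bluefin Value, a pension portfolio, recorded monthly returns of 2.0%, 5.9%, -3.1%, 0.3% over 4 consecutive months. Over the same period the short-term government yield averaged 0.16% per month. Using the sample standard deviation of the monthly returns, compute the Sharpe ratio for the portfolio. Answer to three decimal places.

r̄ = (2 + 5.9 − 3.1 + 0.3) / 4 = 1.2750%
Σ(r − r̄)² = (2 − 1.2750)² + (5.9 − 1.2750)² + … = 42.0075
σ = √[42.0075 / 3] = 3.7420%
Sharpe = (r̄ − rf) / σ = (1.2750 − 0.16) / 3.7420 = 1.1150 / 3.7420 = 0.2980

0.298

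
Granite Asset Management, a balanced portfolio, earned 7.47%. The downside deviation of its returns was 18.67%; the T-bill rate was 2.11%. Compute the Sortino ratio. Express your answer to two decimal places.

Sortino = (Rp − Rf) / σd = (7.47% − 2.11%) / 18.67% = 5.36% / 18.67% = 0.2871

0.29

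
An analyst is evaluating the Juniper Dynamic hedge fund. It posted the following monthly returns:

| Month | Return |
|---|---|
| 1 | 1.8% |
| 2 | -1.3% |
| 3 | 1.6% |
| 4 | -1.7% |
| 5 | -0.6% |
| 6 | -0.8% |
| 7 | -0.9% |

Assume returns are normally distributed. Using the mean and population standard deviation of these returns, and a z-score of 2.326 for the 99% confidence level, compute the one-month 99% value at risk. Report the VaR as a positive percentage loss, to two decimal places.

3.28

r̄ = (1.8 − 1.3 + 1.6 − 1.7 − 0.6 − 0.8 − 0.9) / 7 = -0.2714%
Population σ = √[Σ(r − r̄)² / 7] = √[11.6743 / 7] = √1.6678 = 1.2914%
VaR = −(r̄ − z·σ) = −(-0.2714 − 2.326 × 1.2914) = −(-3.2752) = 3.2752%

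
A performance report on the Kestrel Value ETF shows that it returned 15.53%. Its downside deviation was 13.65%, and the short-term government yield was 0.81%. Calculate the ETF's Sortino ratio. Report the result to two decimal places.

1.08

Sortino = (Rp − Rf) / σd = (15.53% − 0.81%) / 13.65% = 14.72% / 13.65% = 1.0784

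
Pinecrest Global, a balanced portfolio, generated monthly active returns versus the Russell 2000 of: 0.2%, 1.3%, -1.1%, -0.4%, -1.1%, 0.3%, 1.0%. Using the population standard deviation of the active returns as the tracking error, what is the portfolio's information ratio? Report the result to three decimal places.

0.033

r̄ = (0.2 + 1.3 − 1.1 − 0.4 − 1.1 + 0.3 + 1) / 7 = 0.0286%
Population σ = √[Σ(r − r̄)² / 7] = √[5.3943 / 7] = √0.7706 = 0.8778%
IR = r̄ / tracking error = 0.0286 / 0.8778 = 0.0326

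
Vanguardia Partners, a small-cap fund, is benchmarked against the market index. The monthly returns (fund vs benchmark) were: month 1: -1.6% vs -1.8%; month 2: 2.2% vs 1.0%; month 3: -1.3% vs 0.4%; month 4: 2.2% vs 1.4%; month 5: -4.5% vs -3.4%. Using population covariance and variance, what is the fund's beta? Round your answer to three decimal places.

1.282

r̄p = -0.6000%,  r̄m = -0.4800%
Cov = Σ(rp − r̄p)(rm − r̄m) / 5 = 4.3000
Var(rm) = Σ(rm − r̄m)² / 5 = 3.3536
β = Cov / Var = 4.3000 / 3.3536 = 1.2822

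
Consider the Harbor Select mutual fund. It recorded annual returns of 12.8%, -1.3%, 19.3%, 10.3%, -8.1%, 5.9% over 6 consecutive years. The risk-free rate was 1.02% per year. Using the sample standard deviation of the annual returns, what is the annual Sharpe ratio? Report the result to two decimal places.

0.55

r̄ = (12.8 − 1.3 + 19.3 + 10.3 − 8.1 + 5.9) / 6 = 6.4833%
Sample σ = √[Σ(r − r̄)² / 5] = √[492.3283 / 5] = √98.4657 = 9.9230%
Sharpe = (r̄ − rf) / σ = (6.4833 − 1.02) / 9.9230 = 5.4633 / 9.9230 = 0.5506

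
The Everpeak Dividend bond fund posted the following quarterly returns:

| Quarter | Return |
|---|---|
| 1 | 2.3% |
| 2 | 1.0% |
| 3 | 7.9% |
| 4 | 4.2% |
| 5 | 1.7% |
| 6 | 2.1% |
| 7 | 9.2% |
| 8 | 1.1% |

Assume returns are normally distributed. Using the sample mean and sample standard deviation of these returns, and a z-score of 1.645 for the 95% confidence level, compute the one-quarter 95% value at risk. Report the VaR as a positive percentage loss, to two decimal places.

Mean return μ = 29.50 / 8 = 3.6875%
Σ(r − μ)² = (2.3 − 3.6875)² + (1 − 3.6875)² + (7.9 − 3.6875)² + … = 70.7088
sample σ = √(70.7088 / 7) = √10.1013 = 3.1783%
VaR = −(μ − z·σ) = −(3.6875 − 1.645 × 3.1783) = −(-1.5408) = 1.5408%

1.54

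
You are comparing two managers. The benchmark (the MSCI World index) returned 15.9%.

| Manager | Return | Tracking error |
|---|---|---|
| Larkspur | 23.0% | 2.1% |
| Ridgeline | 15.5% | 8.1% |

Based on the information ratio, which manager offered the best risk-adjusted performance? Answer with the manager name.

Larkspur

Larkspur: IR = (23.0% − 15.9%) / 2.1% = 3.381
Ridgeline: IR = (15.5% − 15.9%) / 8.1% = -0.049
Highest: Larkspur (3.381).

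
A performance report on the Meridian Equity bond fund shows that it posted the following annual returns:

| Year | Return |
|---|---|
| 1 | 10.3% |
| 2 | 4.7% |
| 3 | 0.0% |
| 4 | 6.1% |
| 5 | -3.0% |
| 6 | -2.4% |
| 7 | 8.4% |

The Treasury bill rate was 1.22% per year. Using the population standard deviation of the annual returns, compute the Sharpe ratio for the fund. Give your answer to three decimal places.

0.454

r̄ = (10.3 + 4.7 + 0 + 6.1 − 3 − 2.4 + 8.4) / 7 = 3.4429%
Σ(r − r̄)² = (10.3 − 3.4429)² + (4.7 − 3.4429)² + (0 − 3.4429)² + … = 167.7371
σ = √[167.7371 / 7] = 4.8951%
Sharpe = (r̄ − rf) / σ = (3.4429 − 1.22) / 4.8951 = 2.2229 / 4.8951 = 0.4541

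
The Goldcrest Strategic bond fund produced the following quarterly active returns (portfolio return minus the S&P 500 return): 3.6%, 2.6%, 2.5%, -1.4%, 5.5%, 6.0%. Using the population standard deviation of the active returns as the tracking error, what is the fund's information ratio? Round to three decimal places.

r̄ = (3.6 + 2.6 + 2.5 − 1.4 + 5.5 + 6) / 6 = 18.80 / 6 = 3.1333%
Population σ = √[Σ(r − r̄)² / 6] = √[35.2733 / 6] = √5.8789 = 2.4246%
IR = r̄ / tracking error = 3.1333 / 2.4246 = 1.2923

1.292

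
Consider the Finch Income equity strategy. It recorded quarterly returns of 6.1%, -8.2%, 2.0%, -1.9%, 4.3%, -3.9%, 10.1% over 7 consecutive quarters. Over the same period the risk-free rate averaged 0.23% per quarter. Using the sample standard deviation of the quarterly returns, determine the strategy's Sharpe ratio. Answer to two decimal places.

r̄ = (6.1 − 8.2 + 2 − 1.9 + 4.3 − 3.9 + 10.1) / 7 = 8.50 / 7 = 1.2143%
Σ(r − r̄)² = (6.1 − 1.2143)² + (-8.2 − 1.2143)² + … = 237.4486
sample σ = √(237.4486 / 6) = √39.5748 = 6.2909%
Sharpe = (r̄ − rf) / σ = (1.2143 − 0.23) / 6.2909 = 0.9843 / 6.2909 = 0.1565

0.16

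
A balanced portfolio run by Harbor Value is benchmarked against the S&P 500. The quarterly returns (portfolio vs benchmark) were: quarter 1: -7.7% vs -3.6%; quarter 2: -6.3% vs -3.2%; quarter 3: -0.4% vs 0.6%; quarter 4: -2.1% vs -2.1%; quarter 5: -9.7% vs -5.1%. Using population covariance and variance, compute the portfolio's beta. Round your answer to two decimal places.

1.73

r̄p = -5.2400%,  r̄m = -2.6800%
Cov = Σ(rp − r̄p)(rm − r̄m) / 5 = 6.2608
Var(rm) = Σ(rm − r̄m)² / 5 = 3.6136
β = Cov / Var = 6.2608 / 3.6136 = 1.7326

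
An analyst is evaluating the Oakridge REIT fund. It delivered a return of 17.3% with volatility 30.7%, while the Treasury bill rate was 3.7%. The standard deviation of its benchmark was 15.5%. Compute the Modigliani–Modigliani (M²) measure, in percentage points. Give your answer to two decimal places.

10.57

Sharpe = (Rp − Rf) / σp = (17.3% − 3.7%) / 30.7% = 0.4430
M² = Rf + Sharpe × σm = 3.7% + 0.4430 × 15.5% = 10.5665%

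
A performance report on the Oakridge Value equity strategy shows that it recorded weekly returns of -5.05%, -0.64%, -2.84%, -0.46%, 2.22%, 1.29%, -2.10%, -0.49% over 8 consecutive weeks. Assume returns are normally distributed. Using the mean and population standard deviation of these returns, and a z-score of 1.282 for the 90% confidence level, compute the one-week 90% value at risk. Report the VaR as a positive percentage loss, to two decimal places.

μ = (-5.05 − 0.64 − 2.84 − 0.46 + 2.22 + 1.29 − 2.1 − 0.49) / 8 = -8.070 / 8 = -1.0088%
Σ(r − μ)² = (-5.05 − (-1.0088))² + (-0.64 − (-1.0088))² + (-2.84 − (-1.0088))² + … = 37.2913
population σ = √(37.2913 / 8) = √4.6614 = 2.1590%
VaR = −(μ − z·σ) = −(-1.0088 − 1.282 × 2.1590) = −(-3.7766) = 3.7766%

3.78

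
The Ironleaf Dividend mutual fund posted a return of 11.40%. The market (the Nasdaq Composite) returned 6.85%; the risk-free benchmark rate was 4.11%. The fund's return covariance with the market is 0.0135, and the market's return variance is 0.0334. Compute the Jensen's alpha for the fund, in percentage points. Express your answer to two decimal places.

β = Cov / Var = 0.0135 / 0.0334 = 0.4042
E[R] = Rf + β(Rm − Rf) = 4.11% + 0.4042 × (6.85% − 4.11%) = 5.2175%
α = Rp − E[R] = 11.40% − 5.2175% = 6.1825

6.18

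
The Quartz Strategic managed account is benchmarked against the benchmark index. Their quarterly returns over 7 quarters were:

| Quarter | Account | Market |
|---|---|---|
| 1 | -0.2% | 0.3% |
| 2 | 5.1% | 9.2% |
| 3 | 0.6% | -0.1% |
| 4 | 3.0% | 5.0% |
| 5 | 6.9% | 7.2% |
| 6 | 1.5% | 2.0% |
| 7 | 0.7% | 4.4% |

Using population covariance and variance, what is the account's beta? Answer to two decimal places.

r̄p = 2.5143%,  r̄m = 4.0000%
Cov = Σ(rp − r̄p)(rm − r̄m) / 7 = 6.7371
Var(rm) = Σ(rm − r̄m)² / 7 = 10.4200
β = Cov / Var = 6.7371 / 10.4200 = 0.6466

0.65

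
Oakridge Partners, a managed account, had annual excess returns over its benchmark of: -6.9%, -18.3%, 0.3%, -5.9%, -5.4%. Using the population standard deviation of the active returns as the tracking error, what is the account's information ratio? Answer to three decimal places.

Mean return r̄ = -36.20 / 5 = -7.2400%
Population σ = √[Σ(r − r̄)² / 5] = √[184.4720 / 5] = √36.8944 = 6.0741%
IR = r̄ / tracking error = -7.2400 / 6.0741 = -1.1919

-1.192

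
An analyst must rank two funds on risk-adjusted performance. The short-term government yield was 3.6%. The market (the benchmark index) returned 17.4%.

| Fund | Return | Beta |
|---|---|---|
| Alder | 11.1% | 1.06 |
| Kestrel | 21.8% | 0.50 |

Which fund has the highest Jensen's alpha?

Alder: α = 11.1% − [3.6% + 1.06 × (17.4% − 3.6%)] = -7.128
Kestrel: α = 21.8% − [3.6% + 0.50 × (17.4% − 3.6%)] = 11.300
Highest: Kestrel (11.300).

Kestrel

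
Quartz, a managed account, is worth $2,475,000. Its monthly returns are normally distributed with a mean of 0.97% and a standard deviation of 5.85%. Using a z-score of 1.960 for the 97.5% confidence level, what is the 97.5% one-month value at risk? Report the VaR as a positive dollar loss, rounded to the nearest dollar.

$259,776

Return at the 97.5% tail: μ − z·σ = 0.97% − 1.960 × 5.85% = 0.97 − 11.4660 = -10.4960%
VaR = −(-10.4960%) × $2,475,000 = 10.4960% × $2,475,000 = $259,776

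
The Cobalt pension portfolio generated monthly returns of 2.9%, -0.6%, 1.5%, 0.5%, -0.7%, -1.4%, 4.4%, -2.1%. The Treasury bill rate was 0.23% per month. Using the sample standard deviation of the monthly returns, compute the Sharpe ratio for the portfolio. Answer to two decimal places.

0.15

Mean return μ = 4.50 / 8 = 0.5625%
Sample std dev = √[34.9588 / 7] = 2.2348%
Sharpe = (μ − rf) / σ = (0.5625 − 0.23) / 2.2348 = 0.3325 / 2.2348 = 0.1488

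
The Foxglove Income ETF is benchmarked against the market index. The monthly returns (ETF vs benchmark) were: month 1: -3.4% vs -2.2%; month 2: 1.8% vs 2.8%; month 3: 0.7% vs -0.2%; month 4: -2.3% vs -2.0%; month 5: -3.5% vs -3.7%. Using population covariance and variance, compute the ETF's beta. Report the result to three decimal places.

r̄p = -1.3400%,  r̄m = -1.0600%
Cov = Σ(rp − r̄p)(rm − r̄m) / 5 = 4.5656
Var(rm) = Σ(rm − r̄m)² / 5 = 4.9584
β = Cov / Var = 4.5656 / 4.9584 = 0.9208

0.921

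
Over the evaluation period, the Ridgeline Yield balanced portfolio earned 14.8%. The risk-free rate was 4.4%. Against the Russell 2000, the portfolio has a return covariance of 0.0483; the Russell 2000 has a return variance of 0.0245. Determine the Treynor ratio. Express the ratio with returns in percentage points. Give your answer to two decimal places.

5.28

β = Cov / Var = 0.0483 / 0.0245 = 1.9714
Treynor = (Rp − Rf) / β = (14.8% − 4.4%) / 1.9714 = 10.40 / 1.9714 = 5.2754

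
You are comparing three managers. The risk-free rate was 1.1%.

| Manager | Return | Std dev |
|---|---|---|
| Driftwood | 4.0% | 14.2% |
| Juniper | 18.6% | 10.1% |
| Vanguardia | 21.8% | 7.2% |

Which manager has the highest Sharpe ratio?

Vanguardia

Driftwood: Sharpe ratio = (4.0% − 1.1%) / 14.2% = 0.204
Juniper: Sharpe ratio = (18.6% − 1.1%) / 10.1% = 1.733
Vanguardia: Sharpe ratio = (21.8% − 1.1%) / 7.2% = 2.875
Highest: Vanguardia (2.875).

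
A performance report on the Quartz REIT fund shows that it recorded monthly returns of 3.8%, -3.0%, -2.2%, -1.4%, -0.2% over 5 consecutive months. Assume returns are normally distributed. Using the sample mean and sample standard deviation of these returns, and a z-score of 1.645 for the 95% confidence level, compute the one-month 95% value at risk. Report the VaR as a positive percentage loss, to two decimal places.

r̄ = (3.8 − 3 − 2.2 − 1.4 − 0.2) / 5 = -3.00 / 5 = -0.6000%
Σ(r − r̄)² = (3.8 − (-0.6000))² + (-3 − (-0.6000))² + … = 28.4800
sample σ = √(28.4800 / 4) = √7.1200 = 2.6683%
VaR = −(r̄ − z·σ) = −(-0.6000 − 1.645 × 2.6683) = −(-4.9894) = 4.9894%

4.99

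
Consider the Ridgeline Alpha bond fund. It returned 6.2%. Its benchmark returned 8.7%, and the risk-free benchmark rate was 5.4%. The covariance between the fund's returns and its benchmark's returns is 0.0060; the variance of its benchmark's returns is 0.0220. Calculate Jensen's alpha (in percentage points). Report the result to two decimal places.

-0.10

β = Cov / Var = 0.0060 / 0.0220 = 0.2727
E[R] = Rf + β(Rm − Rf) = 5.4% + 0.2727 × (8.7% − 5.4%) = 6.2999%
α = Rp − E[R] = 6.2% − 6.2999% = -0.0999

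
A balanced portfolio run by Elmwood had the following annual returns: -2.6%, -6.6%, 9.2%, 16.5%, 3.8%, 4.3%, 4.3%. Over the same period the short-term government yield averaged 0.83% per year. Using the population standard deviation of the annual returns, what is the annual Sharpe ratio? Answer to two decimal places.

0.47

Mean return r̄ = 28.90 / 7 = 4.1286%
Population std dev = √[339.3143 / 7] = 6.9623%
Sharpe = (r̄ − rf) / σ = (4.1286 − 0.83) / 6.9623 = 3.2986 / 6.9623 = 0.4738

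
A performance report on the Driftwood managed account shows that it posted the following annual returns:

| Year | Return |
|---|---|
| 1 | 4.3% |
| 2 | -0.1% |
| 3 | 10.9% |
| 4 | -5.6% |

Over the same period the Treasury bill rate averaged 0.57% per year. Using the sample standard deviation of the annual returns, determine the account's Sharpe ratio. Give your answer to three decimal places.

0.259

r̄ = (4.3 − 0.1 + 10.9 − 5.6) / 4 = 9.50 / 4 = 2.3750%
Σ(r − r̄)² = (4.3 − 2.3750)² + (-0.1 − 2.3750)² + (10.9 − 2.3750)² + … = 146.1075
σ = √[146.1075 / 3] = 6.9787%
Sharpe = (r̄ − rf) / σ = (2.3750 − 0.57) / 6.9787 = 1.8050 / 6.9787 = 0.2586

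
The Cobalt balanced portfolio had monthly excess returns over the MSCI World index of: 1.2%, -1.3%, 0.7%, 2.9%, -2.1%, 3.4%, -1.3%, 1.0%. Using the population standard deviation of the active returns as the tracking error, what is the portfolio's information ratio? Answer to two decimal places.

0.30

Mean return r̄ = 4.50 / 8 = 0.5625%
Population std dev = √[28.1588 / 8] = 1.8761%
IR = r̄ / tracking error = 0.5625 / 1.8761 = 0.2998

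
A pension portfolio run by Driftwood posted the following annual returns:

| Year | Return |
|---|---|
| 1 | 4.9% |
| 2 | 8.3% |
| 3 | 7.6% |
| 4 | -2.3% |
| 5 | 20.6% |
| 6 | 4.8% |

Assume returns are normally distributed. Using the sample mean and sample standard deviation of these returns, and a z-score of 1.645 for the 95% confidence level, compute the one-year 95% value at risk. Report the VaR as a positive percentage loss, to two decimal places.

r̄ = (4.9 + 8.3 + 7.6 − 2.3 + 20.6 + 4.8) / 6 = 43.90 / 6 = 7.3167%
Σ(r − r̄)² = (4.9 − 7.3167)² + (8.3 − 7.3167)² + (7.6 − 7.3167)² + … = 282.1483
sample σ = √(282.1483 / 5) = √56.4297 = 7.5120%
VaR = −(r̄ − z·σ) = −(7.3167 − 1.645 × 7.5120) = −(-5.0405) = 5.0405%

5.04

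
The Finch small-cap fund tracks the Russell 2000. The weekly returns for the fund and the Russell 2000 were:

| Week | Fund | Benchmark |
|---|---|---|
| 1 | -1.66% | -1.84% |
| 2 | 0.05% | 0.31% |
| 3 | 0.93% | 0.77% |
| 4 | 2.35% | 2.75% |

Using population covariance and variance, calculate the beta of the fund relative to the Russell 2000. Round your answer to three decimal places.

r̄p = 0.4175%,  r̄m = 0.4975%
Cov = Σ(rp − r̄p)(rm − r̄m) / 4 = 2.3544
Var(rm) = Σ(rm − r̄m)² / 4 = 2.6618
β = Cov / Var = 2.3544 / 2.6618 = 0.8845

0.885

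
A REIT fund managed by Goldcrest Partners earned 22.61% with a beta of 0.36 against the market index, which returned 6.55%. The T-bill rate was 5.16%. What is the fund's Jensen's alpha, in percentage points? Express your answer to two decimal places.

CAPM expected return = Rf + β(Rm − Rf) = 5.16% + 0.36 × (6.55% − 5.16%) = 5.16 + 0.36 × 1.39 = 5.6604%
Jensen's α = Rp − E[R] = 22.61% − 5.6604% = 16.9496

16.95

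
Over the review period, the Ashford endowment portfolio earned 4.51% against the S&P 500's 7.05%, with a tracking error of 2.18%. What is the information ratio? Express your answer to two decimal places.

-1.17

IR = (Rp − Rb) / TE = (4.51% − 7.05%) / 2.18% = -2.54% / 2.18% = -1.1651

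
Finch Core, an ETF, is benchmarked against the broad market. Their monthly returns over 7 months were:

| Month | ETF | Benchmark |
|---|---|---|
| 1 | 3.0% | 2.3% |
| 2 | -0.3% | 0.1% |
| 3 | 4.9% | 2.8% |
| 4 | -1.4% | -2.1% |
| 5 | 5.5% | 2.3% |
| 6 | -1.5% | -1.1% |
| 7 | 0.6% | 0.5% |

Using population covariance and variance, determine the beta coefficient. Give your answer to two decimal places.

r̄p = 1.5429%,  r̄m = 0.6857%
Cov = Σ(rp − r̄p)(rm − r̄m) / 7 = 4.3892
Var(rm) = Σ(rm − r̄m)² / 7 = 3.0012
β = Cov / Var = 4.3892 / 3.0012 = 1.4625

1.46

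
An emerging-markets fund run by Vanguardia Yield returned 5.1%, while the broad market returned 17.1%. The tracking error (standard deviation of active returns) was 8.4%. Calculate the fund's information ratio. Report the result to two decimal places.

-1.43

IR = (Rp − Rb) / TE = (5.1% − 17.1%) / 8.4% = -12.00% / 8.4% = -1.4286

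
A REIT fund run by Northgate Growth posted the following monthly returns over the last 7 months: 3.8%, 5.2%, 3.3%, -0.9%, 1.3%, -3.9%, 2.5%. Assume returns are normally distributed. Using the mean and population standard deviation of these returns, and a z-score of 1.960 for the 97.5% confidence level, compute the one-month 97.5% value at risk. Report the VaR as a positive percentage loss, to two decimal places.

4.03

Mean return r̄ = 11.30 / 7 = 1.6143%
Σ(r − r̄)² = (3.8 − 1.6143)² + (5.2 − 1.6143)² + (3.3 − 1.6143)² + … = 58.0886
σ = √[58.0886 / 7] = 2.8807%
VaR = −(r̄ − z·σ) = −(1.6143 − 1.960 × 2.8807) = −(-4.0319) = 4.0319%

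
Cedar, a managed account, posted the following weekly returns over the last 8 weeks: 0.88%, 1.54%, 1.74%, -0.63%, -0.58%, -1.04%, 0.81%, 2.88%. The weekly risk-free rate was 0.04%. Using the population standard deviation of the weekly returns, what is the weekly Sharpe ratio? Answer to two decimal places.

r̄ = (0.88 + 1.54 + 1.74 − 0.63 − 0.58 − 1.04 + 0.81 + 2.88) / 8 = 0.7000%
Σ(r − r̄)² = 13.0190; population σ = √(13.0190/8) = 1.2757%
Sharpe = (r̄ − rf) / σ = (0.7000 − 0.04) / 1.2757 = 0.6600 / 1.2757 = 0.5174

0.52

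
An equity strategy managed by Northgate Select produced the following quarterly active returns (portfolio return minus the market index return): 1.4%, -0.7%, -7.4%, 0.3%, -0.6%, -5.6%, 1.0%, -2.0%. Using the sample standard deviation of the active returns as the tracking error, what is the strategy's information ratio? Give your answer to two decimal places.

-0.53

r̄ = (1.4 − 0.7 − 7.4 + 0.3 − 0.6 − 5.6 + 1 − 2) / 8 = -13.60 / 8 = -1.7000%
Sample std dev = √[70.9000 / 7] = 3.1825%
IR = r̄ / tracking error = -1.7000 / 3.1825 = -0.5342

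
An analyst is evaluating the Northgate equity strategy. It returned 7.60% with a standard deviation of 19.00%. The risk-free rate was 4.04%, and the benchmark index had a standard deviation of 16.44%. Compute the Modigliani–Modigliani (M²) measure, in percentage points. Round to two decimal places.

Sharpe = (Rp − Rf) / σp = (7.60% − 4.04%) / 19.00% = 0.1874
M² = Rf + Sharpe × σm = 4.04% + 0.1874 × 16.44% = 7.1209%

7.12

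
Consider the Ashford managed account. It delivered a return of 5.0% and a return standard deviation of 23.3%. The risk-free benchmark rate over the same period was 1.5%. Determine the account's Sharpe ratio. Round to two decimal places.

0.15

Sharpe = (Rp − Rf) / σp = (5.0% − 1.5%) / 23.3% = 3.50% / 23.3% = 0.1502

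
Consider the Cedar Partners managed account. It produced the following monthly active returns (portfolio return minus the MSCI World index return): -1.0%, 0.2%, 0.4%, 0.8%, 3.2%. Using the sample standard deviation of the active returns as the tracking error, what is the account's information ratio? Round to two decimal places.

r̄ = (-1 + 0.2 + 0.4 + 0.8 + 3.2) / 5 = 3.60 / 5 = 0.7200%
Sample std dev = √[9.4880 / 4] = 1.5401%
IR = r̄ / tracking error = 0.7200 / 1.5401 = 0.4675

0.47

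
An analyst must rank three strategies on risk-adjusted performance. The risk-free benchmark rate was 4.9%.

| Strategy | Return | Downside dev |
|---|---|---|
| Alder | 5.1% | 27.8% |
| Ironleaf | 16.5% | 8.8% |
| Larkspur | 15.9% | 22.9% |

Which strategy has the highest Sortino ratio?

Ironleaf

Alder: Sortino ratio = (5.1% − 4.9%) / 27.8% = 0.007
Ironleaf: Sortino ratio = (16.5% − 4.9%) / 8.8% = 1.318
Larkspur: Sortino ratio = (15.9% − 4.9%) / 22.9% = 0.480
Highest: Ironleaf (1.318).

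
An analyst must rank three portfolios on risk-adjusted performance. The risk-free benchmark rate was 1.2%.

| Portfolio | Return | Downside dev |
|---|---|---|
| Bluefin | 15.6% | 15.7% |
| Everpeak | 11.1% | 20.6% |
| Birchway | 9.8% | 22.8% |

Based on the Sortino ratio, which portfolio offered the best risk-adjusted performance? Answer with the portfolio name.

Bluefin: Sortino ratio = (15.6% − 1.2%) / 15.7% = 0.917
Everpeak: Sortino ratio = (11.1% − 1.2%) / 20.6% = 0.481
Birchway: Sortino ratio = (9.8% − 1.2%) / 22.8% = 0.377
Highest: Bluefin (0.917).

Bluefin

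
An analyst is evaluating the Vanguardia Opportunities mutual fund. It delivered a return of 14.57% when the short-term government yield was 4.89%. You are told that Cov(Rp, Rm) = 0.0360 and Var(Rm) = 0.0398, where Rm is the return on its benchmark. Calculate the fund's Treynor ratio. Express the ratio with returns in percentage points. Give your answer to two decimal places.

β = Cov / Var = 0.0360 / 0.0398 = 0.9045
Treynor = (Rp − Rf) / β = (14.57% − 4.89%) / 0.9045 = 9.68 / 0.9045 = 10.7020

10.70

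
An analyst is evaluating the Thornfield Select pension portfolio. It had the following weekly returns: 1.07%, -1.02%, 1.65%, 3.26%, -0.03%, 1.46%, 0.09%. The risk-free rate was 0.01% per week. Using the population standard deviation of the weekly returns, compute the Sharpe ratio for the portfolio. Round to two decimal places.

0.71

Mean return μ = 6.480 / 7 = 0.9257%
Population std dev = √[11.6774 / 7] = 1.2916%
Sharpe = (μ − rf) / σ = (0.9257 − 0.01) / 1.2916 = 0.9157 / 1.2916 = 0.7090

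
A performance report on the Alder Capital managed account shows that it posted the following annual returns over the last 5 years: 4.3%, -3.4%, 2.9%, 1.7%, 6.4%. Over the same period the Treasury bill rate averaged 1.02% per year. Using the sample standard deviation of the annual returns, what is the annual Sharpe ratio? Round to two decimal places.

0.37

r̄ = (4.3 − 3.4 + 2.9 + 1.7 + 6.4) / 5 = 2.3800%
Sample std dev = √[53.9880 / 4] = 3.6738%
Sharpe = (r̄ − rf) / σ = (2.3800 − 1.02) / 3.6738 = 1.3600 / 3.6738 = 0.3702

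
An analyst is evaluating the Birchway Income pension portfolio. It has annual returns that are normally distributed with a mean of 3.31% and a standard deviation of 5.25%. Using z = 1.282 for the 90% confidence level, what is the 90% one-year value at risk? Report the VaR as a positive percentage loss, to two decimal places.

VaR (as % loss) = −(μ − z·σ) = −(3.31% − 1.282 × 5.25%) = −(-3.4205%) = 3.4205%

3.42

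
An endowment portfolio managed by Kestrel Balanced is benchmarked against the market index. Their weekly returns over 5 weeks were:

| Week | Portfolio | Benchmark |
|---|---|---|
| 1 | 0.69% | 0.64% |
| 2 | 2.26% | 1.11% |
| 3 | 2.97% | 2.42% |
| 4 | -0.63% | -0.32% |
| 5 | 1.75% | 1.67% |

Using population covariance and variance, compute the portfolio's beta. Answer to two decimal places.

r̄p = 1.4080%,  r̄m = 1.1040%
Cov = Σ(rp − r̄p)(rm − r̄m) / 5 = 1.0979
Var(rm) = Σ(rm − r̄m)² / 5 = 0.8591
β = Cov / Var = 1.0979 / 0.8591 = 1.2780

1.28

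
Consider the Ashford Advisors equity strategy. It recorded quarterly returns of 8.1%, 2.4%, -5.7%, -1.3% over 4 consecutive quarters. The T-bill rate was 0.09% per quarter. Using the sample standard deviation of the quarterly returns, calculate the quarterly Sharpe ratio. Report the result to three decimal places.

Mean return r̄ = 3.50 / 4 = 0.8750%
Σ(r − r̄)² = (8.1 − 0.8750)² + (2.4 − 0.8750)² + (-5.7 − 0.8750)² + … = 102.4875
sample σ = √(102.4875 / 3) = √34.1625 = 5.8449%
Sharpe = (r̄ − rf) / σ = (0.8750 − 0.09) / 5.8449 = 0.7850 / 5.8449 = 0.1343

0.134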